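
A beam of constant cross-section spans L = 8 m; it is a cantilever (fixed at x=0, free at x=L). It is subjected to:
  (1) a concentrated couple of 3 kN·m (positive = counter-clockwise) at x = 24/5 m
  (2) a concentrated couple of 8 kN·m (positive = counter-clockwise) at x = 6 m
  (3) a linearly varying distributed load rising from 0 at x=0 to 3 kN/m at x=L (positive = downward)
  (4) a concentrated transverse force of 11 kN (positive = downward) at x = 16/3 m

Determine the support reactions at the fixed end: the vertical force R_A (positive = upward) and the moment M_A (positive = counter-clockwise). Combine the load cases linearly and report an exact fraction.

R_A = 23 kN, M_A = 335/3 kN·m

Load 1 — applied couple M₀=3 kN·m at a=24/5 m (b=L-a=16/5):
  R_A = 0 kN
  M_A = -M₀ = -3 kN·m
Load 2 — applied couple M₀=8 kN·m at a=6 m (b=L-a=2):
  R_A = 0 kN
  M_A = -M₀ = -8 kN·m
Load 3 — triangular load w₀=3 kN/m (0→w₀ over full span):
  R_A = w₀L/2 = 3·8/2 = 12 kN
  M_A = w₀L²/3 = 3·8²/3 = 64 kN·m
Load 4 — point force P=11 kN at a=16/3 m (b=L-a=8/3):
  R_A = P = 11 kN
  M_A = Pa = 11·(16/3) = 176/3 kN·m
Superposition: R_A = 23 kN, M_A = 335/3 kN·m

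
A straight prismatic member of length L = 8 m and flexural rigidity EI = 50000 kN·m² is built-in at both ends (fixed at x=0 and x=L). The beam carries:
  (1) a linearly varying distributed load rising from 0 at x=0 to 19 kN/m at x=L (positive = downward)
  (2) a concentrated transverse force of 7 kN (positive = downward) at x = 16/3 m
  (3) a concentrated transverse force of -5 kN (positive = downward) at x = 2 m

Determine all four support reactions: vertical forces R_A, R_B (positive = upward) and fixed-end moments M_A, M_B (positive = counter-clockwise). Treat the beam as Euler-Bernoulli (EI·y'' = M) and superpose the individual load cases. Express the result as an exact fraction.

Load 1 — triangular load w₀=19 kN/m (0→w₀ over full span):
  R_A = 3w₀L/20 = 3·19·8/20 = 114/5 kN
  M_A = w₀L²/30 = 19·8²/30 = 608/15 kN·m
  R_B = 7w₀L/20 = 7·19·8/20 = 266/5 kN
  M_B = -w₀L²/20 = -19·8²/20 = -304/5 kN·m
Load 2 — point force P=7 kN at a=16/3 m (b=L-a=8/3):
  R_A = Pb²(3a+b)/L³ = 7·(8/3)²·(3·(16/3)+(8/3))/8³ = 49/27 kN
  M_A = Pab²/L² = 7·(16/3)·(8/3)²/8² = 112/27 kN·m
  R_B = Pa²(a+3b)/L³ = 7·(16/3)²·((16/3)+3·(8/3))/8³ = 140/27 kN
  M_B = -Pa²b/L² = -7·(16/3)²·(8/3)/8² = -224/27 kN·m
Load 3 — point force P=-5 kN at a=2 m (b=L-a=6):
  R_A = Pb²(3a+b)/L³ = (-5)·6²·(3·2+6)/8³ = -135/32 kN
  M_A = Pab²/L² = (-5)·2·6²/8² = -45/8 kN·m
  R_B = Pa²(a+3b)/L³ = (-5)·2²·(2+3·6)/8³ = -25/32 kN
  M_B = -Pa²b/L² = -(-5)·2²·6/8² = 15/8 kN·m
Superposition: R_A = 88111/4320 kN, M_A = 42181/1080 kN·m, R_B = 248849/4320 kN, M_B = -72599/1080 kN·m

R_A = 88111/4320 kN, M_A = 42181/1080 kN·m, R_B = 248849/4320 kN, M_B = -72599/1080 kN·m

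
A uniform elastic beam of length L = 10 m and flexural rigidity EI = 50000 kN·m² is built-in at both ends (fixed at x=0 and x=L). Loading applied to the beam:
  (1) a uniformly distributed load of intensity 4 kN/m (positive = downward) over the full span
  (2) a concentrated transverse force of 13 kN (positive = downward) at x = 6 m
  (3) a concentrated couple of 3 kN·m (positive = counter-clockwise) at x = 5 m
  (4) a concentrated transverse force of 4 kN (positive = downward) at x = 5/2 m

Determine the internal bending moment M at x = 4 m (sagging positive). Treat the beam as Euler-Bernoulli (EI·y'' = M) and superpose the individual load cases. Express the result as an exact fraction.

M(4) = 70247/3000 kN·m

Load 1 — uniform load w=4 kN/m over full span:
  M_1 = wLx/2 - wL²/12 - wx²/2 = 4·10·4/2 - 4·10²/12 - 4·4²/2 = 44/3 kN·m
Load 2 — point force P=13 kN at a=6 m (b=L-a=4):
  M_2 = Pb²(3a+b)x/L³ - Pab²/L²  [x≤a] = 13·4²·(3·6+4)·4/10³ - 13·6·4²/10² = 728/125 kN·m
Load 3 — applied couple M₀=3 kN·m at a=5 m (b=L-a=5):
  M_3 = R_Ax - M_A  [x≤a] with R_A=9/20, M_A=3/4 = (9/20)·4 - (3/4) = 21/20 kN·m
Load 4 — point force P=4 kN at a=5/2 m (b=L-a=15/2):
  M_4 = Pa²(a+3b)(L-x)/L³ - Pa²b/L²  [x>a] = 4·(5/2)²·((5/2)+3·(15/2))·(10-4)/10³ - 4·(5/2)²·(15/2)/10² = 15/8 kN·m
Superposition: M = Σ M_i = 70247/3000 kN·m ≈ 23.415667 kN·m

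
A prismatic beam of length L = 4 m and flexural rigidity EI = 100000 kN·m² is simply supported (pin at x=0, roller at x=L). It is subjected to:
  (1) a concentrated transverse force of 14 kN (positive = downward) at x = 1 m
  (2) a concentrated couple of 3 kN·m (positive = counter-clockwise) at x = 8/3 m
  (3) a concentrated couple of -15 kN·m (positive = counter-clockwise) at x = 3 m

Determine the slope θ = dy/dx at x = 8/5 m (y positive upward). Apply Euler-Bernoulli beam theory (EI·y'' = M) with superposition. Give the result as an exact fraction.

Load 1 — point force P=14 kN at a=1 m (b=L-a=3):
  θ_1 = -Pa(2L²-6Lx+3x²+a²)/(6LEI)  [x>a] = -14·1·(2·4²-6·4·(8/5)+3·(8/5)²+1²)/(6·4·100000) = -133/10000000 rad
Load 2 — applied couple M₀=3 kN·m at a=8/3 m (b=L-a=4/3):
  θ_2 = (M₀x²/(2L)+C₁)/EI  [x≤a] with C₁=M₀(3b²-L²)/(6L)=-4/3 = (3·(8/5)²/(2·4)+(-4/3))/100000 = -7/1875000 rad
Load 3 — applied couple M₀=-15 kN·m at a=3 m (b=L-a=1):
  θ_3 = (M₀x²/(2L)+C₁)/EI  [x≤a] with C₁=M₀(3b²-L²)/(6L)=65/8 = ((-15)·(8/5)²/(2·4)+(65/8))/100000 = 133/4000000 rad
Superposition: θ = Σ θ_i = 973/60000000 rad ≈ 0.000016 rad

θ(8/5) = 973/60000000 rad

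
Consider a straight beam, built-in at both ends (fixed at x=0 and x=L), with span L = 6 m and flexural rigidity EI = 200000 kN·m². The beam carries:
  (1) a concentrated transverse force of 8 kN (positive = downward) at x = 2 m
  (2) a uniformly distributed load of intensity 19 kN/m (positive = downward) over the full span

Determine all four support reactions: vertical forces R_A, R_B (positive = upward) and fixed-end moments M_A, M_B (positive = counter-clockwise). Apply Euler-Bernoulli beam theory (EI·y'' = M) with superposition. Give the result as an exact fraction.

Load 1 — point force P=8 kN at a=2 m (b=L-a=4):
  R_A = Pb²(3a+b)/L³ = 8·4²·(3·2+4)/6³ = 160/27 kN
  M_A = Pab²/L² = 8·2·4²/6² = 64/9 kN·m
  R_B = Pa²(a+3b)/L³ = 8·2²·(2+3·4)/6³ = 56/27 kN
  M_B = -Pa²b/L² = -8·2²·4/6² = -32/9 kN·m
Load 2 — uniform load w=19 kN/m over full span:
  R_A = wL/2 = 19·6/2 = 57 kN
  M_A = wL²/12 = 19·6²/12 = 57 kN·m
  R_B = wL/2 = 19·6/2 = 57 kN
  M_B = -wL²/12 = -19·6²/12 = -57 kN·m
Superposition: R_A = 1699/27 kN, M_A = 577/9 kN·m, R_B = 1595/27 kN, M_B = -545/9 kN·m

R_A = 1699/27 kN, M_A = 577/9 kN·m, R_B = 1595/27 kN, M_B = -545/9 kN·m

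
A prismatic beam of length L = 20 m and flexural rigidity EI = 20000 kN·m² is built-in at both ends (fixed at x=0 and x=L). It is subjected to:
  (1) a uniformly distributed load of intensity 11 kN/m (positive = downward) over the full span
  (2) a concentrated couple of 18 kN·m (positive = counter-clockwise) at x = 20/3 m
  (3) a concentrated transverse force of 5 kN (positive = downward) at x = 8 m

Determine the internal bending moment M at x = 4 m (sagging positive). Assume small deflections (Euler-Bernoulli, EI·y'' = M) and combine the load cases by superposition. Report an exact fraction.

M(4) = -848/75 kN·m

Load 1 — uniform load w=11 kN/m over full span:
  M_1 = wLx/2 - wL²/12 - wx²/2 = 11·20·4/2 - 11·20²/12 - 11·4²/2 = -44/3 kN·m
Load 2 — applied couple M₀=18 kN·m at a=20/3 m (b=L-a=40/3):
  M_2 = R_Ax - M_A  [x≤a] with R_A=6/5, M_A=0 = (6/5)·4 - 0 = 24/5 kN·m
Load 3 — point force P=5 kN at a=8 m (b=L-a=12):
  M_3 = Pb²(3a+b)x/L³ - Pab²/L²  [x≤a] = 5·12²·(3·8+12)·4/20³ - 5·8·12²/20² = -36/25 kN·m
Superposition: M = Σ M_i = -848/75 kN·m ≈ -11.306667 kN·m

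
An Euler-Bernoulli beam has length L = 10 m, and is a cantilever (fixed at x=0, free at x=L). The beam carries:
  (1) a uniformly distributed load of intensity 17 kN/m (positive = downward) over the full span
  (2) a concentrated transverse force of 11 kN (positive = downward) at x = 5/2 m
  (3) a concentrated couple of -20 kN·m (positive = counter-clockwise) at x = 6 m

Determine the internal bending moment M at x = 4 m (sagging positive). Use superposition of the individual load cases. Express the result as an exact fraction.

Load 1 — uniform load w=17 kN/m over full span:
  M_1 = -w(L-x)²/2 = -17·(10-4)²/2 = -306 kN·m
Load 2 — point force P=11 kN at a=5/2 m (b=L-a=15/2):
  M_2 = 0  [x>a] = 0 kN·m
Load 3 — applied couple M₀=-20 kN·m at a=6 m (b=L-a=4):
  M_3 = M₀  [x≤a] = (-20) = -20 kN·m
Superposition: M = Σ M_i = -326 kN·m ≈ -326.000000 kN·m

M(4) = -326 kN·m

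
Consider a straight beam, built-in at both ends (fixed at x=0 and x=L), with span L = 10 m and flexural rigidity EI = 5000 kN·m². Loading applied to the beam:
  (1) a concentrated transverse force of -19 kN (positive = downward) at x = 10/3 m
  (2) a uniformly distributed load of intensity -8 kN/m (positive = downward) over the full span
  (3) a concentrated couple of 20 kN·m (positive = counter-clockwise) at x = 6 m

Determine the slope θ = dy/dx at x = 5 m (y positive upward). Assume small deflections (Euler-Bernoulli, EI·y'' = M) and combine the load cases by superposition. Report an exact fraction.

θ(5) = -259/270000 rad

Load 1 — point force P=-19 kN at a=10/3 m (b=L-a=20/3):
  θ_1 = Pa²(L-x)(2bL-(3b+a)(L-x))/(2L³EI)  [x>a] = (-19)·(10/3)²·(10-5)·(2·(20/3)·10-(3·(20/3)+(10/3))·(10-5))/(2·10³·5000) = -19/10800 rad
Load 2 — uniform load w=-8 kN/m over full span:
  θ_2 = -wx(L-x)(L-2x)/(12EI) = -(-8)·5·(10-5)·(10-2·5)/(12·5000) = 0 rad
Load 3 — applied couple M₀=20 kN·m at a=6 m (b=L-a=4):
  θ_3 = (R_Ax²/2 - M_Ax)/EI  [x≤a] with R_A=72/25, M_A=32/5 = ((72/25)·5²/2 - (32/5)·5)/5000 = 1/1250 rad
Superposition: θ = Σ θ_i = -259/270000 rad ≈ -0.000959 rad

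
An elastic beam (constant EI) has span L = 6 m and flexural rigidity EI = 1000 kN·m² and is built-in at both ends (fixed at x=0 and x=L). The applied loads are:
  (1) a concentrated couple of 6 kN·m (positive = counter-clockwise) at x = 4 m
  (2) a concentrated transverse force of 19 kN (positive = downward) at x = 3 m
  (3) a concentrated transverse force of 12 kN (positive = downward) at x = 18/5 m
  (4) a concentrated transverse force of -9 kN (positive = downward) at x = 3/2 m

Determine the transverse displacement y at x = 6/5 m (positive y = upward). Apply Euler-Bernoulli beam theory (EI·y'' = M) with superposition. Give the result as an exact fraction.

y(6/5) = -2264907/250000000 m

Load 1 — applied couple M₀=6 kN·m at a=4 m (b=L-a=2):
  y_1 = (R_Ax³/6 - M_Ax²/2)/EI  [x≤a] with R_A=4/3, M_A=2 = ((4/3)·(6/5)³/6 - 2·(6/5)²/2)/1000 = -33/31250 m
Load 2 — point force P=19 kN at a=3 m (b=L-a=3):
  y_2 = -Pb²x²(3aL-(3a+b)x)/(6L³EI)  [x≤a] = -19·3²·(6/5)²·(3·3·6-(3·3+3)·(6/5))/(6·6³·1000) = -1881/250000 m
Load 3 — point force P=12 kN at a=18/5 m (b=L-a=12/5):
  y_3 = -Pb²x²(3aL-(3a+b)x)/(6L³EI)  [x≤a] = -12·(12/5)²·(6/5)²·(3·(18/5)·6-(3·(18/5)+(12/5))·(6/5))/(6·6³·1000) = -7344/1953125 m
Load 4 — point force P=-9 kN at a=3/2 m (b=L-a=9/2):
  y_4 = -Pb²x²(3aL-(3a+b)x)/(6L³EI)  [x≤a] = -(-9)·(9/2)²·(6/5)²·(3·(3/2)·6-(3·(3/2)+(9/2))·(6/5))/(6·6³·1000) = 6561/2000000 m
Superposition: y = Σ y_i = -2264907/250000000 m ≈ -0.009060 m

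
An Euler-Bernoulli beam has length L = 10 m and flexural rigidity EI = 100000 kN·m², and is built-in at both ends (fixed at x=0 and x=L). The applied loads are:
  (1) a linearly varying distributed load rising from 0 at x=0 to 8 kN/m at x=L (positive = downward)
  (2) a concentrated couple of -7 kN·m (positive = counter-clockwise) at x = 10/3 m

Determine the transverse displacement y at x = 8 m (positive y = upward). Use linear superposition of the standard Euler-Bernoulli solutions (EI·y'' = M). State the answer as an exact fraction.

y(8) = -5761/11250000 m

Load 1 — triangular load w₀=8 kN/m (0→w₀ over full span):
  y_1 = -w₀x²(L-x)²(x+2L)/(120LEI) = -8·8²·(10-8)²·(8+2·10)/(120·10·100000) = -112/234375 m
Load 2 — applied couple M₀=-7 kN·m at a=10/3 m (b=L-a=20/3):
  y_2 = (R_Ax³/6 - M_Ax²/2 - M₀(x-a)²/2)/EI  [x>a] with R_A=-14/15, M_A=0 = ((-14/15)·8³/6 - 0·8²/2 - (-7)·(8-(10/3))²/2)/100000 = -77/2250000 m
Superposition: y = Σ y_i = -5761/11250000 m ≈ -0.000512 m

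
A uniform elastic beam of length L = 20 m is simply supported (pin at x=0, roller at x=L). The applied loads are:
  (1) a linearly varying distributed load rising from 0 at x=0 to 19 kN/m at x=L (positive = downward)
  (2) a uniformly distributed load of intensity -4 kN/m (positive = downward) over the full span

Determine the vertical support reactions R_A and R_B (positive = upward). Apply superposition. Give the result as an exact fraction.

Load 1 — triangular load w₀=19 kN/m (0→w₀ over full span):
  R_A = w₀L/6 = 19·20/6 = 190/3 kN
  R_B = w₀L/3 = 19·20/3 = 380/3 kN
Load 2 — uniform load w=-4 kN/m over full span:
  R_A = wL/2 = (-4)·20/2 = -40 kN
  R_B = wL/2 = (-4)·20/2 = -40 kN
Superposition: R_A = 70/3 kN, R_B = 260/3 kN

R_A = 70/3 kN, R_B = 260/3 kN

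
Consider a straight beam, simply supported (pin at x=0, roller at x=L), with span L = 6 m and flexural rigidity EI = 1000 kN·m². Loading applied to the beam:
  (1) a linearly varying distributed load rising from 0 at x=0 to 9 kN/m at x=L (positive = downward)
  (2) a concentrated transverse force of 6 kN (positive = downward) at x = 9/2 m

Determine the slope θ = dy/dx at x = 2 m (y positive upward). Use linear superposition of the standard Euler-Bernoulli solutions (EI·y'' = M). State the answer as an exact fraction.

θ(2) = -2099/80000 rad

Load 1 — triangular load w₀=9 kN/m (0→w₀ over full span):
  θ_1 = -w₀(7L⁴-30L²x²+15x⁴)/(360LEI) = -9·(7·6⁴-30·6²·2²+15·2⁴)/(360·6·1000) = -13/625 rad
Load 2 — point force P=6 kN at a=9/2 m (b=L-a=3/2):
  θ_2 = -Pb(L²-b²-3x²)/(6LEI)  [x≤a] = -6·(3/2)·(6²-(3/2)²-3·2²)/(6·6·1000) = -87/16000 rad
Superposition: θ = Σ θ_i = -2099/80000 rad ≈ -0.026238 rad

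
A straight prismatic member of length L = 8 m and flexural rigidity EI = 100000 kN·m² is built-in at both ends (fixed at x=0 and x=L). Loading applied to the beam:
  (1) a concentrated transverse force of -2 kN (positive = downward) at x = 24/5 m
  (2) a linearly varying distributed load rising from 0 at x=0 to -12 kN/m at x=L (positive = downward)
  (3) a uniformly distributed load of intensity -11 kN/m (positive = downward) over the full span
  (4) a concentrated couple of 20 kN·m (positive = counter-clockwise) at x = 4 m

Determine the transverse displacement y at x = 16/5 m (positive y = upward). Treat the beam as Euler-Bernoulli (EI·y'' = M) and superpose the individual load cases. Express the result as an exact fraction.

Load 1 — point force P=-2 kN at a=24/5 m (b=L-a=16/5):
  y_1 = -Pb²x²(3aL-(3a+b)x)/(6L³EI)  [x≤a] = -(-2)·(16/5)²·(16/5)²·(3·(24/5)·8-(3·(24/5)+(16/5))·(16/5))/(6·8³·100000) = 5888/146484375 m
Load 2 — triangular load w₀=-12 kN/m (0→w₀ over full span):
  y_2 = -w₀x²(L-x)²(x+2L)/(120LEI) = -(-12)·(16/5)²·(8-(16/5))²·((16/5)+2·8)/(120·8·100000) = 27648/48828125 m
Load 3 — uniform load w=-11 kN/m over full span:
  y_3 = -wx²(L-x)²/(24EI) = -(-11)·(16/5)²·(8-(16/5))²/(24·100000) = 2112/1953125 m
Load 4 — applied couple M₀=20 kN·m at a=4 m (b=L-a=4):
  y_4 = (R_Ax³/6 - M_Ax²/2)/EI  [x≤a] with R_A=15/4, M_A=5 = ((15/4)·(16/5)³/6 - 5·(16/5)²/2)/100000 = -4/78125 m
Superposition: y = Σ y_i = 239732/146484375 m ≈ 0.001637 m

y(16/5) = 239732/146484375 m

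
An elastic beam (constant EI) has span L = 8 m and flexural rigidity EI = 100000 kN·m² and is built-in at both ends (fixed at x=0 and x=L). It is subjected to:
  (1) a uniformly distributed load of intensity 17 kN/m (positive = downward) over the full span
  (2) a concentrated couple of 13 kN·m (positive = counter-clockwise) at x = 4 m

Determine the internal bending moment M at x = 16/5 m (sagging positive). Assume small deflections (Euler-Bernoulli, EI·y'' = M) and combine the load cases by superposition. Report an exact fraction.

M(16/5) = 13333/300 kN·m

Load 1 — uniform load w=17 kN/m over full span:
  M_1 = wLx/2 - wL²/12 - wx²/2 = 17·8·(16/5)/2 - 17·8²/12 - 17·(16/5)²/2 = 2992/75 kN·m
Load 2 — applied couple M₀=13 kN·m at a=4 m (b=L-a=4):
  M_2 = R_Ax - M_A  [x≤a] with R_A=39/16, M_A=13/4 = (39/16)·(16/5) - (13/4) = 91/20 kN·m
Superposition: M = Σ M_i = 13333/300 kN·m ≈ 44.443333 kN·m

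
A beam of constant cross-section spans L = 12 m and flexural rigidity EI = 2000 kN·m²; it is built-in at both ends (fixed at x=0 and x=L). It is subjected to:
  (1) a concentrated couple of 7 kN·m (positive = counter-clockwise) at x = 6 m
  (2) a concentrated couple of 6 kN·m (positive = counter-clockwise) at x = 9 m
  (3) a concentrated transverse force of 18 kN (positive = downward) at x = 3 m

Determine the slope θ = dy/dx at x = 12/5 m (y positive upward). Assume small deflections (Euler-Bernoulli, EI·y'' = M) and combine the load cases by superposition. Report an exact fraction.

Load 1 — applied couple M₀=7 kN·m at a=6 m (b=L-a=6):
  θ_1 = (R_Ax²/2 - M_Ax)/EI  [x≤a] with R_A=7/8, M_A=7/4 = ((7/8)·(12/5)²/2 - (7/4)·(12/5))/2000 = -21/25000 rad
Load 2 — applied couple M₀=6 kN·m at a=9 m (b=L-a=3):
  θ_2 = (R_Ax²/2 - M_Ax)/EI  [x≤a] with R_A=9/16, M_A=15/8 = ((9/16)·(12/5)²/2 - (15/8)·(12/5))/2000 = -9/6250 rad
Load 3 — point force P=18 kN at a=3 m (b=L-a=9):
  θ_3 = -Pb²x(2aL-(3a+b)x)/(2L³EI)  [x≤a] = -18·9²·(12/5)·(2·3·12-(3·3+9)·(12/5))/(2·12³·2000) = -729/50000 rad
Superposition: θ = Σ θ_i = -843/50000 rad ≈ -0.016860 rad

θ(12/5) = -843/50000 rad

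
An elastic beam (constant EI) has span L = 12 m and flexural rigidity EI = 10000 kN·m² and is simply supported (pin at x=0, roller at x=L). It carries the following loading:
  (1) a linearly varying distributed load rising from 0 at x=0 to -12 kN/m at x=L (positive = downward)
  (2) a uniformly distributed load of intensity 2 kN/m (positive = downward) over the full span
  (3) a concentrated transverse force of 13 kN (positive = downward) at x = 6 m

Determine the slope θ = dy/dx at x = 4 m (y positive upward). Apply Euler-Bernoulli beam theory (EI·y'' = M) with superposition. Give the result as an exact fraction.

θ(4) = 1313/150000 rad

Load 1 — triangular load w₀=-12 kN/m (0→w₀ over full span):
  θ_1 = -w₀(7L⁴-30L²x²+15x⁴)/(360LEI) = -(-12)·(7·12⁴-30·12²·4²+15·4⁴)/(360·12·10000) = 208/9375 rad
Load 2 — uniform load w=2 kN/m over full span:
  θ_2 = -w(L³-6Lx²+4x³)/(24EI) = -2·(12³-6·12·4²+4·4³)/(24·10000) = -13/1875 rad
Load 3 — point force P=13 kN at a=6 m (b=L-a=6):
  θ_3 = -Pb(L²-b²-3x²)/(6LEI)  [x≤a] = -13·6·(12²-6²-3·4²)/(6·12·10000) = -13/2000 rad
Superposition: θ = Σ θ_i = 1313/150000 rad ≈ 0.008753 rad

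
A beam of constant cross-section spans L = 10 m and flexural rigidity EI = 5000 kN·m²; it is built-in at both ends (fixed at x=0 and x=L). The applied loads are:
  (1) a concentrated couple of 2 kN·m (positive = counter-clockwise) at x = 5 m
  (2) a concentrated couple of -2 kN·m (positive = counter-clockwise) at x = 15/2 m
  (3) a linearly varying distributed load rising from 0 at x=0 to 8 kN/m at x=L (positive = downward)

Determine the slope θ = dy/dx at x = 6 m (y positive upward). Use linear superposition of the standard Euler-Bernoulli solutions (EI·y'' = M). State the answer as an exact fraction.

θ(6) = 129/50000 rad

Load 1 — applied couple M₀=2 kN·m at a=5 m (b=L-a=5):
  θ_1 = (R_Ax²/2 - M_Ax - M₀(x-a))/EI  [x>a] with R_A=3/10, M_A=1/2 = ((3/10)·6²/2 - (1/2)·6 - 2·(6-5))/5000 = 1/12500 rad
Load 2 — applied couple M₀=-2 kN·m at a=15/2 m (b=L-a=5/2):
  θ_2 = (R_Ax²/2 - M_Ax)/EI  [x≤a] with R_A=-9/40, M_A=-5/8 = ((-9/40)·6²/2 - (-5/8)·6)/5000 = -3/50000 rad
Load 3 — triangular load w₀=8 kN/m (0→w₀ over full span):
  θ_3 = -w₀(2x(L-x)(L-2x)(x+2L)+x²(L-x)²)/(120LEI) = -8·(2·6·(10-6)·(10-2·6)·(6+2·10)+6²·(10-6)²)/(120·10·5000) = 8/3125 rad
Superposition: θ = Σ θ_i = 129/50000 rad ≈ 0.002580 rad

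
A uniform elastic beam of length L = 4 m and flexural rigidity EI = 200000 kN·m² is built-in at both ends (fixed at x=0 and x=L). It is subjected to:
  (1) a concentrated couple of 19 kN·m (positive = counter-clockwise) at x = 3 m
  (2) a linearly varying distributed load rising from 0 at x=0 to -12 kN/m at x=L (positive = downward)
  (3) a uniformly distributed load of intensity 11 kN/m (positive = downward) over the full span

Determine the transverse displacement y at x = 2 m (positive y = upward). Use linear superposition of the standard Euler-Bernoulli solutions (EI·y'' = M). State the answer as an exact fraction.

Load 1 — applied couple M₀=19 kN·m at a=3 m (b=L-a=1):
  y_1 = (R_Ax³/6 - M_Ax²/2)/EI  [x≤a] with R_A=171/32, M_A=95/16 = ((171/32)·2³/6 - (95/16)·2²/2)/200000 = -19/800000 m
Load 2 — triangular load w₀=-12 kN/m (0→w₀ over full span):
  y_2 = -w₀x²(L-x)²(x+2L)/(120LEI) = -(-12)·2²·(4-2)²·(2+2·4)/(120·4·200000) = 1/50000 m
Load 3 — uniform load w=11 kN/m over full span:
  y_3 = -wx²(L-x)²/(24EI) = -11·2²·(4-2)²/(24·200000) = -11/300000 m
Superposition: y = Σ y_i = -97/2400000 m ≈ -0.000040 m

y(2) = -97/2400000 m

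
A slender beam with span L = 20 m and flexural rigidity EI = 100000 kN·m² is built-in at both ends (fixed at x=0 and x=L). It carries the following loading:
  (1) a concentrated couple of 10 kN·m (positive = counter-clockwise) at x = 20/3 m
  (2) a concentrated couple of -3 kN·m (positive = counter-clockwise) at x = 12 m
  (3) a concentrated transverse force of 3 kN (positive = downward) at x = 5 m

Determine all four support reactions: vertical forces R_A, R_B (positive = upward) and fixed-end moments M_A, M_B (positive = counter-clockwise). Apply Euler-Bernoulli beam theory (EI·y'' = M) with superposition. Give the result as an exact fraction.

Load 1 — applied couple M₀=10 kN·m at a=20/3 m (b=L-a=40/3):
  R_A = 6M₀ab/L³ = 6·10·(20/3)·(40/3)/20³ = 2/3 kN
  M_A = M₀b(2a-b)/L² = 10·(40/3)·(2·(20/3)-(40/3))/20² = 0 kN·m
  R_B = -6M₀ab/L³ = -6·10·(20/3)·(40/3)/20³ = -2/3 kN
  M_B = M₀a(2b-a)/L² = 10·(20/3)·(2·(40/3)-(20/3))/20² = 10/3 kN·m
Load 2 — applied couple M₀=-3 kN·m at a=12 m (b=L-a=8):
  R_A = 6M₀ab/L³ = 6·(-3)·12·8/20³ = -27/125 kN
  M_A = M₀b(2a-b)/L² = (-3)·8·(2·12-8)/20² = -24/25 kN·m
  R_B = -6M₀ab/L³ = -6·(-3)·12·8/20³ = 27/125 kN
  M_B = M₀a(2b-a)/L² = (-3)·12·(2·8-12)/20² = -9/25 kN·m
Load 3 — point force P=3 kN at a=5 m (b=L-a=15):
  R_A = Pb²(3a+b)/L³ = 3·15²·(3·5+15)/20³ = 81/32 kN
  M_A = Pab²/L² = 3·5·15²/20² = 135/16 kN·m
  R_B = Pa²(a+3b)/L³ = 3·5²·(5+3·15)/20³ = 15/32 kN
  M_B = -Pa²b/L² = -3·5²·15/20² = -45/16 kN·m
Superposition: R_A = 35783/12000 kN, M_A = 2991/400 kN·m, R_B = 217/12000 kN, M_B = 193/1200 kN·m

R_A = 35783/12000 kN, M_A = 2991/400 kN·m, R_B = 217/12000 kN, M_B = 193/1200 kN·m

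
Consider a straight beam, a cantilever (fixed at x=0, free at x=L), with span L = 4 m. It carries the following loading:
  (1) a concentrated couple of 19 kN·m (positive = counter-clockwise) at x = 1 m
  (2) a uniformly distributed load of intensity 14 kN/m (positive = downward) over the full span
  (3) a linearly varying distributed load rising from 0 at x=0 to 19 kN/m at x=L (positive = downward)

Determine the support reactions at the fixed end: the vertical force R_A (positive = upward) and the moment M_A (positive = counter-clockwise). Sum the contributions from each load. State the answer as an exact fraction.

R_A = 94 kN, M_A = 583/3 kN·m

Load 1 — applied couple M₀=19 kN·m at a=1 m (b=L-a=3):
  R_A = 0 kN
  M_A = -M₀ = -19 kN·m
Load 2 — uniform load w=14 kN/m over full span:
  R_A = wL = 14·4 = 56 kN
  M_A = wL²/2 = 14·4²/2 = 112 kN·m
Load 3 — triangular load w₀=19 kN/m (0→w₀ over full span):
  R_A = w₀L/2 = 19·4/2 = 38 kN
  M_A = w₀L²/3 = 19·4²/3 = 304/3 kN·m
Superposition: R_A = 94 kN, M_A = 583/3 kN·m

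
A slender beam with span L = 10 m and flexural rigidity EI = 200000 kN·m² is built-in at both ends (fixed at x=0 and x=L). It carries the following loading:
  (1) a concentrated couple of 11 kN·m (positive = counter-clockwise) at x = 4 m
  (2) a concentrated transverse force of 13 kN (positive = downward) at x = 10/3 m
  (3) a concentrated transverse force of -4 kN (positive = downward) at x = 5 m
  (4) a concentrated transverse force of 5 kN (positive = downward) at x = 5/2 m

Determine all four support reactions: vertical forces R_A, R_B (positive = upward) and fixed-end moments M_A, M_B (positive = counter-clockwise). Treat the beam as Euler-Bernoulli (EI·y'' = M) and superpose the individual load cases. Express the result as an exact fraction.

R_A = 1450697/108000 kN, M_A = 488387/21600 kN·m, R_B = 61303/108000 kN, M_B = -74593/21600 kN·m

Load 1 — applied couple M₀=11 kN·m at a=4 m (b=L-a=6):
  R_A = 6M₀ab/L³ = 6·11·4·6/10³ = 198/125 kN
  M_A = M₀b(2a-b)/L² = 11·6·(2·4-6)/10² = 33/25 kN·m
  R_B = -6M₀ab/L³ = -6·11·4·6/10³ = -198/125 kN
  M_B = M₀a(2b-a)/L² = 11·4·(2·6-4)/10² = 88/25 kN·m
Load 2 — point force P=13 kN at a=10/3 m (b=L-a=20/3):
  R_A = Pb²(3a+b)/L³ = 13·(20/3)²·(3·(10/3)+(20/3))/10³ = 260/27 kN
  M_A = Pab²/L² = 13·(10/3)·(20/3)²/10² = 520/27 kN·m
  R_B = Pa²(a+3b)/L³ = 13·(10/3)²·((10/3)+3·(20/3))/10³ = 91/27 kN
  M_B = -Pa²b/L² = -13·(10/3)²·(20/3)/10² = -260/27 kN·m
Load 3 — point force P=-4 kN at a=5 m (b=L-a=5):
  R_A = Pb²(3a+b)/L³ = (-4)·5²·(3·5+5)/10³ = -2 kN
  M_A = Pab²/L² = (-4)·5·5²/10² = -5 kN·m
  R_B = Pa²(a+3b)/L³ = (-4)·5²·(5+3·5)/10³ = -2 kN
  M_B = -Pa²b/L² = -(-4)·5²·5/10² = 5 kN·m
Load 4 — point force P=5 kN at a=5/2 m (b=L-a=15/2):
  R_A = Pb²(3a+b)/L³ = 5·(15/2)²·(3·(5/2)+(15/2))/10³ = 135/32 kN
  M_A = Pab²/L² = 5·(5/2)·(15/2)²/10² = 225/32 kN·m
  R_B = Pa²(a+3b)/L³ = 5·(5/2)²·((5/2)+3·(15/2))/10³ = 25/32 kN
  M_B = -Pa²b/L² = -5·(5/2)²·(15/2)/10² = -75/32 kN·m
Superposition: R_A = 1450697/108000 kN, M_A = 488387/21600 kN·m, R_B = 61303/108000 kN, M_B = -74593/21600 kN·m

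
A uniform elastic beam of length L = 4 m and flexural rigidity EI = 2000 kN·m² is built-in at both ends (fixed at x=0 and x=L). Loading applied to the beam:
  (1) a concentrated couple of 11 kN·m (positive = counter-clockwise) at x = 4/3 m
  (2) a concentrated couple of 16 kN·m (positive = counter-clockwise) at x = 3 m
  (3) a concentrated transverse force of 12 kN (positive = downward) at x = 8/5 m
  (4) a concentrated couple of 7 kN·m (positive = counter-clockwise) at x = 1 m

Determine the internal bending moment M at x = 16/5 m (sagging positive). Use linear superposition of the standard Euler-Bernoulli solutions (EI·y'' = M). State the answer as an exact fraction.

Load 1 — applied couple M₀=11 kN·m at a=4/3 m (b=L-a=8/3):
  M_1 = R_Ax - M_A - M₀  [x>a] with R_A=11/3, M_A=0 = (11/3)·(16/5) - 0 - 11 = 11/15 kN·m
Load 2 — applied couple M₀=16 kN·m at a=3 m (b=L-a=1):
  M_2 = R_Ax - M_A - M₀  [x>a] with R_A=9/2, M_A=5 = (9/2)·(16/5) - 5 - 16 = -33/5 kN·m
Load 3 — point force P=12 kN at a=8/5 m (b=L-a=12/5):
  M_3 = Pa²(a+3b)(L-x)/L³ - Pa²b/L²  [x>a] = 12·(8/5)²·((8/5)+3·(12/5))·(4-(16/5))/4³ - 12·(8/5)²·(12/5)/4² = -768/625 kN·m
Load 4 — applied couple M₀=7 kN·m at a=1 m (b=L-a=3):
  M_4 = R_Ax - M_A - M₀  [x>a] with R_A=63/32, M_A=-21/16 = (63/32)·(16/5) - (-21/16) - 7 = 49/80 kN·m
Superposition: M = Σ M_i = -194489/30000 kN·m ≈ -6.482967 kN·m

M(16/5) = -194489/30000 kN·m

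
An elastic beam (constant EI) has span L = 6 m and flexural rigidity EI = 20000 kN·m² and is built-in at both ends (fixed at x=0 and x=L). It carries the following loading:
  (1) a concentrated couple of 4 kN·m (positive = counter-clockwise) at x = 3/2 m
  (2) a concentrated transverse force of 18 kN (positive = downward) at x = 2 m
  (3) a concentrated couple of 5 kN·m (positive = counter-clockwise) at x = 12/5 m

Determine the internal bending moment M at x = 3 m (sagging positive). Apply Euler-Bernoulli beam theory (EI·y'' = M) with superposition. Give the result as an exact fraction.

M(3) = 3 kN·m

Load 1 — applied couple M₀=4 kN·m at a=3/2 m (b=L-a=9/2):
  M_1 = R_Ax - M_A - M₀  [x>a] with R_A=3/4, M_A=-3/4 = (3/4)·3 - (-3/4) - 4 = -1 kN·m
Load 2 — point force P=18 kN at a=2 m (b=L-a=4):
  M_2 = Pa²(a+3b)(L-x)/L³ - Pa²b/L²  [x>a] = 18·2²·(2+3·4)·(6-3)/6³ - 18·2²·4/6² = 6 kN·m
Load 3 — applied couple M₀=5 kN·m at a=12/5 m (b=L-a=18/5):
  M_3 = R_Ax - M_A - M₀  [x>a] with R_A=6/5, M_A=3/5 = (6/5)·3 - (3/5) - 5 = -2 kN·m
Superposition: M = Σ M_i = 3 kN·m ≈ 3.000000 kN·m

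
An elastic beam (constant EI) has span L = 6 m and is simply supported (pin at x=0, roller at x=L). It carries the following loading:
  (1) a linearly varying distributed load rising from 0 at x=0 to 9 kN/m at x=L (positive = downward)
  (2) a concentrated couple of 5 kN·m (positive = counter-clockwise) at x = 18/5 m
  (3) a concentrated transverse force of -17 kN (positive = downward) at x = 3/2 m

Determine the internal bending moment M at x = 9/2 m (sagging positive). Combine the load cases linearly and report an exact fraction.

M(9/2) = 323/32 kN·m

Load 1 — triangular load w₀=9 kN/m (0→w₀ over full span):
  M_1 = w₀Lx/6 - w₀x³/(6L) = 9·6·(9/2)/6 - 9·(9/2)³/(6·6) = 567/32 kN·m
Load 2 — applied couple M₀=5 kN·m at a=18/5 m (b=L-a=12/5):
  M_2 = M₀x/L - M₀  [x>a] = 5·(9/2)/6 - 5 = -5/4 kN·m
Load 3 — point force P=-17 kN at a=3/2 m (b=L-a=9/2):
  M_3 = Pa(L-x)/L  [x>a] = (-17)·(3/2)·(6-(9/2))/6 = -51/8 kN·m
Superposition: M = Σ M_i = 323/32 kN·m ≈ 10.093750 kN·m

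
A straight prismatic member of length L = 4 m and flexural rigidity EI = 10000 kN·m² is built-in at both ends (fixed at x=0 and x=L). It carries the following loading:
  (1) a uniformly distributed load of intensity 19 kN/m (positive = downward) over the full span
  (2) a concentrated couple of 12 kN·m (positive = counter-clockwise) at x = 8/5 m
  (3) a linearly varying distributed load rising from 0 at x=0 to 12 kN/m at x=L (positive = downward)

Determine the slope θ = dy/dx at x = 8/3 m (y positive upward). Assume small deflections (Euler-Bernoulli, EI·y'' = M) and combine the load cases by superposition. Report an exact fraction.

Load 1 — uniform load w=19 kN/m over full span:
  θ_1 = -wx(L-x)(L-2x)/(12EI) = -19·(8/3)·(4-(8/3))·(4-2·(8/3))/(12·10000) = 38/50625 rad
Load 2 — applied couple M₀=12 kN·m at a=8/5 m (b=L-a=12/5):
  θ_2 = (R_Ax²/2 - M_Ax - M₀(x-a))/EI  [x>a] with R_A=108/25, M_A=36/25 = ((108/25)·(8/3)²/2 - (36/25)·(8/3) - 12·((8/3)-(8/5)))/10000 = -2/15625 rad
Load 3 — triangular load w₀=12 kN/m (0→w₀ over full span):
  θ_3 = -w₀(2x(L-x)(L-2x)(x+2L)+x²(L-x)²)/(120LEI) = -12·(2·(8/3)·(4-(8/3))·(4-2·(8/3))·((8/3)+2·4)+(8/3)²·(4-(8/3))²)/(120·4·10000) = 56/253125 rad
Superposition: θ = Σ θ_i = 356/421875 rad ≈ 0.000844 rad

θ(8/3) = 356/421875 rad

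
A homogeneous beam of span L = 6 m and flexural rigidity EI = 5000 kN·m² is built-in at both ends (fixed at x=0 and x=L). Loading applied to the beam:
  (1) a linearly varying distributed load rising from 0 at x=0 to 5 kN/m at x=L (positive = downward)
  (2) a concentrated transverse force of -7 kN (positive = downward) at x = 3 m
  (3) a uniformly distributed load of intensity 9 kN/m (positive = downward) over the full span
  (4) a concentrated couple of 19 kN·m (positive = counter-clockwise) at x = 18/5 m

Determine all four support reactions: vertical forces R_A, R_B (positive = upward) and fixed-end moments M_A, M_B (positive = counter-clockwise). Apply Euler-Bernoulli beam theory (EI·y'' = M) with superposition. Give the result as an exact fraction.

R_A = 814/25 kN, M_A = 3383/100 kN·m, R_B = 736/25 kN, M_B = -2847/100 kN·m

Load 1 — triangular load w₀=5 kN/m (0→w₀ over full span):
  R_A = 3w₀L/20 = 3·5·6/20 = 9/2 kN
  M_A = w₀L²/30 = 5·6²/30 = 6 kN·m
  R_B = 7w₀L/20 = 7·5·6/20 = 21/2 kN
  M_B = -w₀L²/20 = -5·6²/20 = -9 kN·m
Load 2 — point force P=-7 kN at a=3 m (b=L-a=3):
  R_A = Pb²(3a+b)/L³ = (-7)·3²·(3·3+3)/6³ = -7/2 kN
  M_A = Pab²/L² = (-7)·3·3²/6² = -21/4 kN·m
  R_B = Pa²(a+3b)/L³ = (-7)·3²·(3+3·3)/6³ = -7/2 kN
  M_B = -Pa²b/L² = -(-7)·3²·3/6² = 21/4 kN·m
Load 3 — uniform load w=9 kN/m over full span:
  R_A = wL/2 = 9·6/2 = 27 kN
  M_A = wL²/12 = 9·6²/12 = 27 kN·m
  R_B = wL/2 = 9·6/2 = 27 kN
  M_B = -wL²/12 = -9·6²/12 = -27 kN·m
Load 4 — applied couple M₀=19 kN·m at a=18/5 m (b=L-a=12/5):
  R_A = 6M₀ab/L³ = 6·19·(18/5)·(12/5)/6³ = 114/25 kN
  M_A = M₀b(2a-b)/L² = 19·(12/5)·(2·(18/5)-(12/5))/6² = 152/25 kN·m
  R_B = -6M₀ab/L³ = -6·19·(18/5)·(12/5)/6³ = -114/25 kN
  M_B = M₀a(2b-a)/L² = 19·(18/5)·(2·(12/5)-(18/5))/6² = 57/25 kN·m
Superposition: R_A = 814/25 kN, M_A = 3383/100 kN·m, R_B = 736/25 kN, M_B = -2847/100 kN·m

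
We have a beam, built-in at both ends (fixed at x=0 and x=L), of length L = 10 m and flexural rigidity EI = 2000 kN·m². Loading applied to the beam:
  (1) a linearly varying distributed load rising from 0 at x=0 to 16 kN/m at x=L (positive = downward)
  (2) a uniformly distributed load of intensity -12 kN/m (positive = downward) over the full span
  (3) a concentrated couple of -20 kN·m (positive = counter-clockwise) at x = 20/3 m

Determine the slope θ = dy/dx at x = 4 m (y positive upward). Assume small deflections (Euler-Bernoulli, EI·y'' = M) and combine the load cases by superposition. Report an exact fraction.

Load 1 — triangular load w₀=16 kN/m (0→w₀ over full span):
  θ_1 = -w₀(2x(L-x)(L-2x)(x+2L)+x²(L-x)²)/(120LEI) = -16·(2·4·(10-4)·(10-2·4)·(4+2·10)+4²·(10-4)²)/(120·10·2000) = -12/625 rad
Load 2 — uniform load w=-12 kN/m over full span:
  θ_2 = -wx(L-x)(L-2x)/(12EI) = -(-12)·4·(10-4)·(10-2·4)/(12·2000) = 3/125 rad
Load 3 — applied couple M₀=-20 kN·m at a=20/3 m (b=L-a=10/3):
  θ_3 = (R_Ax²/2 - M_Ax)/EI  [x≤a] with R_A=-8/3, M_A=-20/3 = ((-8/3)·4²/2 - (-20/3)·4)/2000 = 1/375 rad
Superposition: θ = Σ θ_i = 14/1875 rad ≈ 0.007467 rad

θ(4) = 14/1875 rad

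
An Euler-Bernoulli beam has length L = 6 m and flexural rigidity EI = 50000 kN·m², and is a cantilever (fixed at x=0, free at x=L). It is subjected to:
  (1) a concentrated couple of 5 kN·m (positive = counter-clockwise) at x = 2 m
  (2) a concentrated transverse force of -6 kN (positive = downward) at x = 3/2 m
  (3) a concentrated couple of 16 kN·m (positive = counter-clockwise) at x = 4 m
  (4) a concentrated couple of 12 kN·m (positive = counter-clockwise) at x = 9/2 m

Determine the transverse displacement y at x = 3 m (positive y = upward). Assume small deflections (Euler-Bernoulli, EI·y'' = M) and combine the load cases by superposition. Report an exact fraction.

Load 1 — applied couple M₀=5 kN·m at a=2 m (b=L-a=4):
  y_1 = M₀a(2x-a)/(2EI)  [x>a] = 5·2·(2·3-2)/(2·50000) = 1/2500 m
Load 2 — point force P=-6 kN at a=3/2 m (b=L-a=9/2):
  y_2 = -Pa²(3x-a)/(6EI)  [x>a] = -(-6)·(3/2)²·(3·3-(3/2))/(6·50000) = 27/80000 m
Load 3 — applied couple M₀=16 kN·m at a=4 m (b=L-a=2):
  y_3 = M₀x²/(2EI)  [x≤a] = 16·3²/(2·50000) = 9/6250 m
Load 4 — applied couple M₀=12 kN·m at a=9/2 m (b=L-a=3/2):
  y_4 = M₀x²/(2EI)  [x≤a] = 12·3²/(2·50000) = 27/25000 m
Superposition: y = Σ y_i = 1303/400000 m ≈ 0.003257 m

y(3) = 1303/400000 m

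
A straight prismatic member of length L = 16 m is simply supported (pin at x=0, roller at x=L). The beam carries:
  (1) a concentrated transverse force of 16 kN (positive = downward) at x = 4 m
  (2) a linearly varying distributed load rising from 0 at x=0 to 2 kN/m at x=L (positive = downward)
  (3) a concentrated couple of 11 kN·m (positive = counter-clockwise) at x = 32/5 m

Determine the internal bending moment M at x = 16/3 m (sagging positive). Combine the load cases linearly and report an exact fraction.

Load 1 — point force P=16 kN at a=4 m (b=L-a=12):
  M_1 = Pa(L-x)/L  [x>a] = 16·4·(16-(16/3))/16 = 128/3 kN·m
Load 2 — triangular load w₀=2 kN/m (0→w₀ over full span):
  M_2 = w₀Lx/6 - w₀x³/(6L) = 2·16·(16/3)/6 - 2·(16/3)³/(6·16) = 2048/81 kN·m
Load 3 — applied couple M₀=11 kN·m at a=32/5 m (b=L-a=48/5):
  M_3 = M₀x/L  [x≤a] = 11·(16/3)/16 = 11/3 kN·m
Superposition: M = Σ M_i = 5801/81 kN·m ≈ 71.617284 kN·m

M(16/3) = 5801/81 kN·m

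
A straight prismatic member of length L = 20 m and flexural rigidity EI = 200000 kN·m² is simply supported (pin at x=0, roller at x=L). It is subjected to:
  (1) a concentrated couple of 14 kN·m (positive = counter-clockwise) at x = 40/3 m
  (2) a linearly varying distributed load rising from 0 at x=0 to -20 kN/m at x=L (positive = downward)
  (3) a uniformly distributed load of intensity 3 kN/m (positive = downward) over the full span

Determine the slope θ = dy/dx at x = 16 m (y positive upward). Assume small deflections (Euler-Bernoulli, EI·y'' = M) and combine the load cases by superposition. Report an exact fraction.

Load 1 — applied couple M₀=14 kN·m at a=40/3 m (b=L-a=20/3):
  θ_1 = (M₀x²/(2L)-M₀(x-a)+C₁)/EI  [x>a] with C₁=M₀(3b²-L²)/(6L)=-280/9 = (14·16²/(2·20)-14·(16-(40/3))+(-280/9))/200000 = 119/1125000 rad
Load 2 — triangular load w₀=-20 kN/m (0→w₀ over full span):
  θ_2 = -w₀(7L⁴-30L²x²+15x⁴)/(360LEI) = -(-20)·(7·20⁴-30·20²·16²+15·16⁴)/(360·20·200000) = -757/56250 rad
Load 3 — uniform load w=3 kN/m over full span:
  θ_3 = -w(L³-6Lx²+4x³)/(24EI) = -3·(20³-6·20·16²+4·16³)/(24·200000) = 99/25000 rad
Superposition: θ = Σ θ_i = -587/62500 rad ≈ -0.009392 rad

θ(16) = -587/62500 rad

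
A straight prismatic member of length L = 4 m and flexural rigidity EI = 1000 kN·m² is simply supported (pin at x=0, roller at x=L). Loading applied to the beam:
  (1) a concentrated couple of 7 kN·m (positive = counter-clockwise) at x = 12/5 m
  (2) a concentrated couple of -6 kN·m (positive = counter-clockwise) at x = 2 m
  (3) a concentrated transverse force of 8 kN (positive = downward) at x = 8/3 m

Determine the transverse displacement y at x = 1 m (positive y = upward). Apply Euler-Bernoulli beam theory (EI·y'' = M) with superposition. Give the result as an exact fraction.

Load 1 — applied couple M₀=7 kN·m at a=12/5 m (b=L-a=8/5):
  y_1 = (M₀x³/(6L)+C₁x)/EI  [x≤a] with C₁=M₀(3b²-L²)/(6L)=-182/75 = (7·1³/(6·4)+(-182/75)·1)/1000 = -427/200000 m
Load 2 — applied couple M₀=-6 kN·m at a=2 m (b=L-a=2):
  y_2 = (M₀x³/(6L)+C₁x)/EI  [x≤a] with C₁=M₀(3b²-L²)/(6L)=1 = ((-6)·1³/(6·4)+1·1)/1000 = 3/4000 m
Load 3 — point force P=8 kN at a=8/3 m (b=L-a=4/3):
  y_3 = -Pbx(L²-b²-x²)/(6LEI)  [x≤a] = -8·(4/3)·1·(4²-(4/3)²-1²)/(6·4·1000) = -119/20250 m
Superposition: y = Σ y_i = -117637/16200000 m ≈ -0.007262 m

y(1) = -117637/16200000 m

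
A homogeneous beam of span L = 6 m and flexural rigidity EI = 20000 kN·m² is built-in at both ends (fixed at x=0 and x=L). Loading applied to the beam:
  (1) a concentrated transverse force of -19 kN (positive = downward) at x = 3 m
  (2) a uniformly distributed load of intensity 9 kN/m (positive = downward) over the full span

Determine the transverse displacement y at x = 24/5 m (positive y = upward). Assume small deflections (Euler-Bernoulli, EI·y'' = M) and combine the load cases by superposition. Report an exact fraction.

y(24/5) = -6147/25000000 m

Load 1 — point force P=-19 kN at a=3 m (b=L-a=3):
  y_1 = -Pa²(L-x)²(3bL-(3b+a)(L-x))/(6L³EI)  [x>a] = -(-19)·3²·(6-(24/5))²·(3·3·6-(3·3+3)·(6-(24/5)))/(6·6³·20000) = 1881/5000000 m
Load 2 — uniform load w=9 kN/m over full span:
  y_2 = -wx²(L-x)²/(24EI) = -9·(24/5)²·(6-(24/5))²/(24·20000) = -243/390625 m
Superposition: y = Σ y_i = -6147/25000000 m ≈ -0.000246 m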